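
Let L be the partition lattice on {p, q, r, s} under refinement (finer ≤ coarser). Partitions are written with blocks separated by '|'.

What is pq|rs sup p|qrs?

The join of pq|rs and p|qrs merges any blocks that overlap across the partitions, giving pqrs.

pqrs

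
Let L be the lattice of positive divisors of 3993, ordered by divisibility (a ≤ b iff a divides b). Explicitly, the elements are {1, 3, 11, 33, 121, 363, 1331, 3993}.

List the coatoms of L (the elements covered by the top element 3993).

1331, 363

The coatoms are exactly the elements covered by 3993: 1331, 363.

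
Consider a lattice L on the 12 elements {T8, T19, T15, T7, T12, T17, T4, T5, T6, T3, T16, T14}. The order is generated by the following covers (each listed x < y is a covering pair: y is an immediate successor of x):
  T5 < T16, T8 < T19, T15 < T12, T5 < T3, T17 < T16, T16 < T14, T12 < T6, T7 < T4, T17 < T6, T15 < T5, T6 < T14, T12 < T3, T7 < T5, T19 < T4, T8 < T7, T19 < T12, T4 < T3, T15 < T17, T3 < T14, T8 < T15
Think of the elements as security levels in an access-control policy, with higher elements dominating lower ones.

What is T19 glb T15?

T8

Common lower bounds of {T19, T15}: T8.
The greatest among these is T8.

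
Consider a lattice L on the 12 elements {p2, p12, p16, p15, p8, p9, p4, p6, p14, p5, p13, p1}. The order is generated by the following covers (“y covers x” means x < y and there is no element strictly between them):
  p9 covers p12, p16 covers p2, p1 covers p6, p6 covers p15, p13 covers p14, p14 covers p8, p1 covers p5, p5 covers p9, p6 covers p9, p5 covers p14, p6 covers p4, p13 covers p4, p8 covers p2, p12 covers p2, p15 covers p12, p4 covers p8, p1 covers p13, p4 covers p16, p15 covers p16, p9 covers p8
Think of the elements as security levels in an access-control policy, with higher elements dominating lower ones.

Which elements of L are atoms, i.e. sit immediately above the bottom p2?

The atoms are exactly the elements that cover p2: p12, p16, p8.

p12, p16, p8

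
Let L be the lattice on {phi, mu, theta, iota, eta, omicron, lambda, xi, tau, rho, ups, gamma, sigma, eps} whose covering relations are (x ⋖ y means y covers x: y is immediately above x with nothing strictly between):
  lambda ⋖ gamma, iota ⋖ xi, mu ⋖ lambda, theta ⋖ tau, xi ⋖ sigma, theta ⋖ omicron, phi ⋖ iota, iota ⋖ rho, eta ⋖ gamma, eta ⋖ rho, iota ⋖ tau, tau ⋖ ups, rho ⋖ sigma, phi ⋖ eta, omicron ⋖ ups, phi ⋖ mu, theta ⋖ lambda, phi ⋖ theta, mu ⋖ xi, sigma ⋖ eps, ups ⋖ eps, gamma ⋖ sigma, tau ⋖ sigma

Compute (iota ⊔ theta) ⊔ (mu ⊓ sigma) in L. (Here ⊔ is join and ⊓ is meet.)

iota ∨ theta = tau
mu ∧ sigma = mu
tau ∨ mu = sigma

sigma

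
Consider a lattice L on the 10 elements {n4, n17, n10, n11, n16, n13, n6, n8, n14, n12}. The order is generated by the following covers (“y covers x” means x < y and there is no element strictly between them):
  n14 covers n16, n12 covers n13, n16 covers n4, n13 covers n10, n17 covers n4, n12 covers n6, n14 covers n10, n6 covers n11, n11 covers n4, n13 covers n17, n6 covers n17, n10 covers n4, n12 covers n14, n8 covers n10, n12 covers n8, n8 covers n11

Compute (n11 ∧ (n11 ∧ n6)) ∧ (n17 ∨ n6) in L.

n11 ∧ n6 = n11
n11 ∧ n11 = n11
n17 ∨ n6 = n6
n11 ∧ n6 = n11

n11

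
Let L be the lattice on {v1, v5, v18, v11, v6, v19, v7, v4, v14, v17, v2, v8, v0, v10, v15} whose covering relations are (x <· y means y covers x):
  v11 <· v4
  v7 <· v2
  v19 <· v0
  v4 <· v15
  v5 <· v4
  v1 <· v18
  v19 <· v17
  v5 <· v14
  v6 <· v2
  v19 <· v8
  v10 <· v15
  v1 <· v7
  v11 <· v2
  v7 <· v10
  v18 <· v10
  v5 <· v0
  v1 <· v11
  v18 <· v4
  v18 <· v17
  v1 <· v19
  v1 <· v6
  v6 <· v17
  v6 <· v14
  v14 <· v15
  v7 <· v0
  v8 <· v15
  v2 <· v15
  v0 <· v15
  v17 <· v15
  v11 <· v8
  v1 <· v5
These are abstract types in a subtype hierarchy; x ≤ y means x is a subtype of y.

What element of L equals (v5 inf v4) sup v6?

v14

v5 ∧ v4 = v5
v5 ∨ v6 = v14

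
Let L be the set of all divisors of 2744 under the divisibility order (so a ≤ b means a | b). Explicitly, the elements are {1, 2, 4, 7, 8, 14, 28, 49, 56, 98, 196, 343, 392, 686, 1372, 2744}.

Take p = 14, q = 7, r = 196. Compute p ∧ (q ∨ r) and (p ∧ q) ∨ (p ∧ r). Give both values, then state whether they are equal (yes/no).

q ∨ r = 196, so p ∧ (q ∨ r) = 14 ∧ 196 = 14.
p ∧ q = 7 and p ∧ r = 14, so (p ∧ q) ∨ (p ∧ r) = 7 ∨ 14 = 14.
Equal: yes.

14; 14; yes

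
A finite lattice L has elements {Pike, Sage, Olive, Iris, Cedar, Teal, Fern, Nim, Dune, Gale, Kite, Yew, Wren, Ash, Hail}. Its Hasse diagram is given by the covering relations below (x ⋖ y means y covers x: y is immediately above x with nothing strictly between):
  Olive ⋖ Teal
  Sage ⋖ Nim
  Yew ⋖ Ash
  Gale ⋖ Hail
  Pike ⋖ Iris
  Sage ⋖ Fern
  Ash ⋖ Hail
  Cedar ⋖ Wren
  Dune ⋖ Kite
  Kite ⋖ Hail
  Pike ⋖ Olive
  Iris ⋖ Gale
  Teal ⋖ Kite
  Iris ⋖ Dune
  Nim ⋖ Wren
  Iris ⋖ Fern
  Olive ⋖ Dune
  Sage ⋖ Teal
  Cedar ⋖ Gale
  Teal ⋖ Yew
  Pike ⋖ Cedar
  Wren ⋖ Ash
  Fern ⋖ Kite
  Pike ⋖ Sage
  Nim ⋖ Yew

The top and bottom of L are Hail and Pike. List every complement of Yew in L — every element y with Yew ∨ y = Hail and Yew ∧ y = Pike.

Gale, Iris

Need y with Yew ∨ y = Hail and Yew ∧ y = Pike.
Checking each element gives: Gale, Iris.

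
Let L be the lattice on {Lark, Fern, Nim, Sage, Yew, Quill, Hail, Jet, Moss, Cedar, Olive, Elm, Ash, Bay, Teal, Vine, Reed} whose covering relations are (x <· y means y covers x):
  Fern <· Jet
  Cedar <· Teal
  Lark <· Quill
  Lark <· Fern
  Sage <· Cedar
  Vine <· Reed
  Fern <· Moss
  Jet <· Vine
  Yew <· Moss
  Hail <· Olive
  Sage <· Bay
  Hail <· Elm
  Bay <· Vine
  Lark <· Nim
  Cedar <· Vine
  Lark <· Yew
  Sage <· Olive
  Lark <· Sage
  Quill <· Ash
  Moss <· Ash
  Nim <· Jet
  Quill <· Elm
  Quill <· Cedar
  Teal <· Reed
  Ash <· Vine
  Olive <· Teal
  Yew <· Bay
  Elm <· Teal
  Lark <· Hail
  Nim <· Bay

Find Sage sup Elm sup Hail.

Common upper bounds of {Sage, Elm, Hail}: Reed, Teal.
The least among these is Teal.

Teal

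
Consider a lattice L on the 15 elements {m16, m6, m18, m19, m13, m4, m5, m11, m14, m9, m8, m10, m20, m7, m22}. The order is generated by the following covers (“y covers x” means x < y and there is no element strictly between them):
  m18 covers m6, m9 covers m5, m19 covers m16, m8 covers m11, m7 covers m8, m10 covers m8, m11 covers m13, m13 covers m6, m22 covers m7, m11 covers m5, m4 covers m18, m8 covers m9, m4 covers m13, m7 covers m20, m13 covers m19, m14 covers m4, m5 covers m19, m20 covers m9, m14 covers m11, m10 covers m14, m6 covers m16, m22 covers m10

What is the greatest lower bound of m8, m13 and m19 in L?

Common lower bounds of {m8, m13, m19}: m16, m19.
The greatest among these is m19.

m19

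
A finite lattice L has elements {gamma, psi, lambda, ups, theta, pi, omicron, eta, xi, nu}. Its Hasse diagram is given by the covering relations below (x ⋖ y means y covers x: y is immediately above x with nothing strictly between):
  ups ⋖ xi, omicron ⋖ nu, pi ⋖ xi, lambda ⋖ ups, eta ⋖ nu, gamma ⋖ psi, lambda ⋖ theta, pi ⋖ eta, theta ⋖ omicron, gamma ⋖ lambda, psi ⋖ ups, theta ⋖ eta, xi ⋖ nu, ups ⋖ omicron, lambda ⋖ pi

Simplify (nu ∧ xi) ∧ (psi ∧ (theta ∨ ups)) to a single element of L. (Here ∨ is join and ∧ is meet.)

nu ∧ xi = xi
theta ∨ ups = omicron
psi ∧ omicron = psi
xi ∧ psi = psi

psi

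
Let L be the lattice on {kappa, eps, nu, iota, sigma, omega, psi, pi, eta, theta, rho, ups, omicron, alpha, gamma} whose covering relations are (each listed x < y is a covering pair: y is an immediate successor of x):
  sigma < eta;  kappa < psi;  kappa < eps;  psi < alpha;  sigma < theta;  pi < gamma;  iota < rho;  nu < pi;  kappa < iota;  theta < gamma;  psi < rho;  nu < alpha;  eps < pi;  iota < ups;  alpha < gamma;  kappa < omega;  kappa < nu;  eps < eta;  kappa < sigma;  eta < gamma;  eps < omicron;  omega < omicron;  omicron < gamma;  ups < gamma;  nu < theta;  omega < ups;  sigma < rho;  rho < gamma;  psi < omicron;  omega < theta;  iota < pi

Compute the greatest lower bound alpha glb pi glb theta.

Common lower bounds of {alpha, pi, theta}: kappa, nu.
The greatest among these is nu.

nu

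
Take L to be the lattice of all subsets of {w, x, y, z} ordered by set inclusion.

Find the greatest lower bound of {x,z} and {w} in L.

Under ⊆, meet is intersection: {x,z} ∩ {w} = {}.

{}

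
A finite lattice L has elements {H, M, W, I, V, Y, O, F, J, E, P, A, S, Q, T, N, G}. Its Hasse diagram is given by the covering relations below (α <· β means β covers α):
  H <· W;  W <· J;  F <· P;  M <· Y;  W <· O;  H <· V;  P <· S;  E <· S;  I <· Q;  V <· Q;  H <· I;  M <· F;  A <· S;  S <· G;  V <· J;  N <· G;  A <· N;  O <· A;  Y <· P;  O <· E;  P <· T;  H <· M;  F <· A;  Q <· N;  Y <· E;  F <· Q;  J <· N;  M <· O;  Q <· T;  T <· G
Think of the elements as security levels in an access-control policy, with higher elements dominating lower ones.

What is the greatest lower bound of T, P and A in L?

Common lower bounds of {T, P, A}: F, H, M.
The greatest among these is F.

F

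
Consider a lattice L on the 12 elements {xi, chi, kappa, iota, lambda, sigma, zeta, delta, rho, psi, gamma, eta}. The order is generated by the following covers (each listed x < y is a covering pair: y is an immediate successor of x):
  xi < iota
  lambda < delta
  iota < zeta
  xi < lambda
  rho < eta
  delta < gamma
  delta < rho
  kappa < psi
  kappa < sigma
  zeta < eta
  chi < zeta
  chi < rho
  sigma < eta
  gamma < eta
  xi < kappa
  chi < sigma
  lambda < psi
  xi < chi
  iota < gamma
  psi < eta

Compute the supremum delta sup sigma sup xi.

eta

Common upper bounds of {delta, sigma, xi}: eta.
The least among these is eta.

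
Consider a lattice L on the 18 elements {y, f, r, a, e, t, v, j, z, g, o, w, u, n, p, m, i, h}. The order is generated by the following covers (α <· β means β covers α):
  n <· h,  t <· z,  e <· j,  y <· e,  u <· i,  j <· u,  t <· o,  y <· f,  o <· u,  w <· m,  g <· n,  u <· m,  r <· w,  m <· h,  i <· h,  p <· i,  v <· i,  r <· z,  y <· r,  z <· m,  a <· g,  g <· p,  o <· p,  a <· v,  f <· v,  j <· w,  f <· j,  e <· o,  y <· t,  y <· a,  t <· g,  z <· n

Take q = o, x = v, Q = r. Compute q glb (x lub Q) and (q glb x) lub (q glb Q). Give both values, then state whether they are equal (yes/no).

x lub Q = h, so q glb (x lub Q) = o glb h = o.
q glb x = y and q glb Q = y, so (q glb x) lub (q glb Q) = y lub y = y.
Equal: no.

o; y; no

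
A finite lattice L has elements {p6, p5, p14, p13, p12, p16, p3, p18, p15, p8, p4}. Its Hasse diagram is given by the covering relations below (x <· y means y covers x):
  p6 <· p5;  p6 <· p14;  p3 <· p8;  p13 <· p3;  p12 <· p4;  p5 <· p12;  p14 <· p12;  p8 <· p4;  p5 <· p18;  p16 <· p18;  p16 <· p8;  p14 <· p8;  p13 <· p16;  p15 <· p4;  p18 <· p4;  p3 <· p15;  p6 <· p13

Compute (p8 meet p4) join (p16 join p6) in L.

p8 ∧ p4 = p8
p16 ∨ p6 = p16
p8 ∨ p16 = p8

p8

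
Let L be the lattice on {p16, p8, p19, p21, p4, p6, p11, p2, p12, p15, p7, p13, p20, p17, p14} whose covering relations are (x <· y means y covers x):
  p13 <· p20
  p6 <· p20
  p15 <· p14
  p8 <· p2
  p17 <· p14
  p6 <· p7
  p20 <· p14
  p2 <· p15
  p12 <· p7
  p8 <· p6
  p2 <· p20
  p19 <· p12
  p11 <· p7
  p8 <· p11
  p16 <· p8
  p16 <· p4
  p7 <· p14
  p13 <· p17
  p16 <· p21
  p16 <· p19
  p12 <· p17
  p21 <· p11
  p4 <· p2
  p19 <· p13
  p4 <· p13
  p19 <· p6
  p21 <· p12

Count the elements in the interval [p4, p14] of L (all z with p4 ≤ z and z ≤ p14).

7

The interval [p4, p14] = {p13, p14, p15, p17, p2, p20, p4}, which has 7 elements.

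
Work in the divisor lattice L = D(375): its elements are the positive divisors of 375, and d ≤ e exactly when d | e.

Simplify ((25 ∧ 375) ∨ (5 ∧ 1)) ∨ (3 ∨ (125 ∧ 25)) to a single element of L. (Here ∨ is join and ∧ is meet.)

75

25 ∧ 375 = 25
5 ∧ 1 = 1
25 ∨ 1 = 25
125 ∧ 25 = 25
3 ∨ 25 = 75
25 ∨ 75 = 75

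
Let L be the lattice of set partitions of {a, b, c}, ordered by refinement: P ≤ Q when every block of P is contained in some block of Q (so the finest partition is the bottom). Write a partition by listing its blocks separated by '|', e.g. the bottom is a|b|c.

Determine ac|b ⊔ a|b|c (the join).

The join of ac|b and a|b|c merges any blocks that overlap across the partitions, giving ac|b.

ac|b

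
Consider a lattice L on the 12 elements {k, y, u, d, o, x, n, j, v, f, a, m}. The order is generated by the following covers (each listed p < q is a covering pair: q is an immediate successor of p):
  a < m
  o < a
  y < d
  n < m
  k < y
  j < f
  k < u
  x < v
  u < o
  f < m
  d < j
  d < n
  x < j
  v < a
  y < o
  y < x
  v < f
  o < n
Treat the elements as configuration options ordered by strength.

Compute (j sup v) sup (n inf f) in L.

j ∨ v = f
n ∧ f = d
f ∨ d = f

f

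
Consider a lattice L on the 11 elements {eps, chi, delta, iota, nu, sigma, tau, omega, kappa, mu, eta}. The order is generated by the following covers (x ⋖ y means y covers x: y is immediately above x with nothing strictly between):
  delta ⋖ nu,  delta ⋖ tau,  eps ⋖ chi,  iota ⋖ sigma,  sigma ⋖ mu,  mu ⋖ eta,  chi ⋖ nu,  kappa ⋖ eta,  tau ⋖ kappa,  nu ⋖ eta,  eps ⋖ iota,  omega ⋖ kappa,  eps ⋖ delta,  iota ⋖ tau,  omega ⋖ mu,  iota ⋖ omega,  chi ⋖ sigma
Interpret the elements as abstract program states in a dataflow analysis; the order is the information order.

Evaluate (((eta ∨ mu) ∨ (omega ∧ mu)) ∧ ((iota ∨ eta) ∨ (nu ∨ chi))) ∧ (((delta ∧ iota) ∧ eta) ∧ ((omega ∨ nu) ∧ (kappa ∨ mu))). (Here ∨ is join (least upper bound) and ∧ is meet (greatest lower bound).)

eps

eta ∨ mu = eta
omega ∧ mu = omega
eta ∨ omega = eta
iota ∨ eta = eta
nu ∨ chi = nu
eta ∨ nu = eta
eta ∧ eta = eta
delta ∧ iota = eps
eps ∧ eta = eps
omega ∨ nu = eta
kappa ∨ mu = eta
eta ∧ eta = eta
eps ∧ eta = eps
eta ∧ eps = eps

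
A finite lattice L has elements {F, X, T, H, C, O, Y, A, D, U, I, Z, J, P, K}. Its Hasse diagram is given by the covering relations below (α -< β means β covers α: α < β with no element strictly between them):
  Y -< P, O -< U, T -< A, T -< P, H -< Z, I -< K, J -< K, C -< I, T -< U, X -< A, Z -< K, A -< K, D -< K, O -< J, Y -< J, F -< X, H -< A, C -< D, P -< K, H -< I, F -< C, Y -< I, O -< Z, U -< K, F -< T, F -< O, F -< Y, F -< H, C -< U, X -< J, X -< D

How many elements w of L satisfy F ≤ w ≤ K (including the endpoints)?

The interval [F, K] = {A, C, D, F, H, I, J, K, O, P, T, U, X, Y, Z}, which has 15 elements.

15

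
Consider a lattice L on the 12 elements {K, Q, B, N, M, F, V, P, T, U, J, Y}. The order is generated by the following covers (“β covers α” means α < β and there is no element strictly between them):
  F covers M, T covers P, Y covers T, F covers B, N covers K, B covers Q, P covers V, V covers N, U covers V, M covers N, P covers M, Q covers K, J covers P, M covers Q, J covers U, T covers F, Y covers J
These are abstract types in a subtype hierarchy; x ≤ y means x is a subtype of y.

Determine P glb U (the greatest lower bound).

V

Common lower bounds of {P, U}: K, N, V.
The greatest among these is V.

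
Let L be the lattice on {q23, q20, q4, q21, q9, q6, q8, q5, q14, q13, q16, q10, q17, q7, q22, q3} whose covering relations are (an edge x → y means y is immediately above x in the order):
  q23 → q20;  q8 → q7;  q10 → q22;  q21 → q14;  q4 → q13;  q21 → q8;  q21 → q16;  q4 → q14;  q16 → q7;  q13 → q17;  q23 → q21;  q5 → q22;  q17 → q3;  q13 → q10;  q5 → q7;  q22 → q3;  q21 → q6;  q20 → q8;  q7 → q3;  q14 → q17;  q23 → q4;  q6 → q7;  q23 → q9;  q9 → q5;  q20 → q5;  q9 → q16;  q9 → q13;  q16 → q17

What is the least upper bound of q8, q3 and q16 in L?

Common upper bounds of {q8, q3, q16}: q3.
The least among these is q3.

q3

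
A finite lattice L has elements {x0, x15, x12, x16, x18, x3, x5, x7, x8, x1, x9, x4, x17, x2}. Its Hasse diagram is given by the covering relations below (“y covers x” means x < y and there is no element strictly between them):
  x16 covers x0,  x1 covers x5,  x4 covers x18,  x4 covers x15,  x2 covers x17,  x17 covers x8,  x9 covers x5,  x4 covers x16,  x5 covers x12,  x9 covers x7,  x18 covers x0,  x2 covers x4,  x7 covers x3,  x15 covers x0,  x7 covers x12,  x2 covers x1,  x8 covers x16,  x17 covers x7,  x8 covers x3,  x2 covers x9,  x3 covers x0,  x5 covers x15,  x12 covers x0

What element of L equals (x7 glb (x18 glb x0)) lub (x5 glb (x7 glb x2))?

x18 ∧ x0 = x0
x7 ∧ x0 = x0
x7 ∧ x2 = x7
x5 ∧ x7 = x12
x0 ∨ x12 = x12

x12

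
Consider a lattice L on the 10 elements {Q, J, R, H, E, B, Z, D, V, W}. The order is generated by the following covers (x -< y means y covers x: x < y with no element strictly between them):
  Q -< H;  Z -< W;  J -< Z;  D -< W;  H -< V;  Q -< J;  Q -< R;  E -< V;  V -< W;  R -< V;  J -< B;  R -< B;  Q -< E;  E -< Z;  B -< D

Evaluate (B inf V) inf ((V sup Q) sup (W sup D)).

R

B ∧ V = R
V ∨ Q = V
W ∨ D = W
V ∨ W = W
R ∧ W = R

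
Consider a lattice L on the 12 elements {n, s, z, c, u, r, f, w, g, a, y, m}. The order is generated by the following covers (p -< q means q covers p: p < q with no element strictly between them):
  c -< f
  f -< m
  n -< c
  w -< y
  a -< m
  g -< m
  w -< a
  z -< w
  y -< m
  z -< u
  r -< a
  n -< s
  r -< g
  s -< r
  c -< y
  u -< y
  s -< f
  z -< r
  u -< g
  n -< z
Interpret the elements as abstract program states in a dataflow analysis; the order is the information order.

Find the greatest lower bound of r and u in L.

Common lower bounds of {r, u}: n, z.
The greatest among these is z.

z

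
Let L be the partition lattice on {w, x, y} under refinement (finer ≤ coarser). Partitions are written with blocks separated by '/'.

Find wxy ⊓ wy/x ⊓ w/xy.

w/x/y

The meet (common refinement) of wxy, wy/x, w/xy intersects blocks pairwise, giving w/x/y.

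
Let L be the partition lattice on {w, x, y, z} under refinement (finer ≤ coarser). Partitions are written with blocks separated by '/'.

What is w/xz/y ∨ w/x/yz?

The join of w/xz/y and w/x/yz merges any blocks that overlap across the partitions, giving w/xyz.

w/xyz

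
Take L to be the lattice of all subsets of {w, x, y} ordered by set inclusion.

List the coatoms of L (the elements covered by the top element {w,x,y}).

{w,x}, {w,y}, {x,y}

The coatoms are exactly the elements covered by {w,x,y}: {w,x}, {w,y}, {x,y}.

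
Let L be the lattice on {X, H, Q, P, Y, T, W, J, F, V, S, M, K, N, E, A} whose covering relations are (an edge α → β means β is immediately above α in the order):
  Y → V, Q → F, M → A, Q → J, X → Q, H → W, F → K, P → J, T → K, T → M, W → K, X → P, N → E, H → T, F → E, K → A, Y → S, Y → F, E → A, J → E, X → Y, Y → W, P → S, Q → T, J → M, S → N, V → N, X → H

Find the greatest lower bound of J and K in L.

Q

Common lower bounds of {J, K}: Q, X.
The greatest among these is Q.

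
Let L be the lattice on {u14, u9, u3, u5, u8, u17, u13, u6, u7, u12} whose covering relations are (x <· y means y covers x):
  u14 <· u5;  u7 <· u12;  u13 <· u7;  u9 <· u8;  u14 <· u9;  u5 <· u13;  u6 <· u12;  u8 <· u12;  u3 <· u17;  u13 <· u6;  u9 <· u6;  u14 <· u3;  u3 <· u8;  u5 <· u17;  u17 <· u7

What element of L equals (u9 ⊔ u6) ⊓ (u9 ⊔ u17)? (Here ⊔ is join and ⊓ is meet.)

u6

u9 ∨ u6 = u6
u9 ∨ u17 = u12
u6 ∧ u12 = u6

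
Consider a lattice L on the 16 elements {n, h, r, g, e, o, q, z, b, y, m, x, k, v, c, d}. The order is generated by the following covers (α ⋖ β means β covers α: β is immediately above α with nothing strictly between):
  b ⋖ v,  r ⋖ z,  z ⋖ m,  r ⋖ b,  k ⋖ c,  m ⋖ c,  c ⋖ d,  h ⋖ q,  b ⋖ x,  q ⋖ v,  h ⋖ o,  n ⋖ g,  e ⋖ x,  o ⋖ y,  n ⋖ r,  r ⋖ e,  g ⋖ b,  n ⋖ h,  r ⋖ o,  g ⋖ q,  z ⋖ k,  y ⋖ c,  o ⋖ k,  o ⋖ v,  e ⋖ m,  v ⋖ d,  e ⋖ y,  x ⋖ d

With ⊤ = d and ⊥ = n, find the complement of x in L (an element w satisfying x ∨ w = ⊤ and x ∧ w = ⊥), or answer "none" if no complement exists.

Need w with x ∨ w = d and x ∧ w = n.
Checking each element gives: h.

h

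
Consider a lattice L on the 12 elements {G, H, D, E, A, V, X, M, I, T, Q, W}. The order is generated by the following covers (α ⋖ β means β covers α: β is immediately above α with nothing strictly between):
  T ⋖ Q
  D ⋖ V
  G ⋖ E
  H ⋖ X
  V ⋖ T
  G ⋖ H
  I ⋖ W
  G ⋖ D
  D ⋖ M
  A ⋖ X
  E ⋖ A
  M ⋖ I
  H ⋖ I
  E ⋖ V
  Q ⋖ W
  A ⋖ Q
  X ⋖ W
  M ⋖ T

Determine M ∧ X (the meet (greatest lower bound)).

Common lower bounds of {M, X}: G.
The greatest among these is G.

G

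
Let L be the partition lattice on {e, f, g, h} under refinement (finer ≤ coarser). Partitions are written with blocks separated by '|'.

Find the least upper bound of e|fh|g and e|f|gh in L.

The join of e|fh|g and e|f|gh merges any blocks that overlap across the partitions, giving e|fgh.

e|fgh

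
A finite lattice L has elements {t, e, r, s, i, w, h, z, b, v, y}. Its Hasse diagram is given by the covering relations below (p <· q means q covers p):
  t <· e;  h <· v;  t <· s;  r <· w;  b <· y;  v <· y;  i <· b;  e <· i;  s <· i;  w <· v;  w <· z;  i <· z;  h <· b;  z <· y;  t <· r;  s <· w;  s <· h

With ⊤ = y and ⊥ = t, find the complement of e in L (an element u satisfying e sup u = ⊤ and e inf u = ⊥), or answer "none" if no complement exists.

v

Need u with e ∨ u = y and e ∧ u = t.
Checking each element gives: v.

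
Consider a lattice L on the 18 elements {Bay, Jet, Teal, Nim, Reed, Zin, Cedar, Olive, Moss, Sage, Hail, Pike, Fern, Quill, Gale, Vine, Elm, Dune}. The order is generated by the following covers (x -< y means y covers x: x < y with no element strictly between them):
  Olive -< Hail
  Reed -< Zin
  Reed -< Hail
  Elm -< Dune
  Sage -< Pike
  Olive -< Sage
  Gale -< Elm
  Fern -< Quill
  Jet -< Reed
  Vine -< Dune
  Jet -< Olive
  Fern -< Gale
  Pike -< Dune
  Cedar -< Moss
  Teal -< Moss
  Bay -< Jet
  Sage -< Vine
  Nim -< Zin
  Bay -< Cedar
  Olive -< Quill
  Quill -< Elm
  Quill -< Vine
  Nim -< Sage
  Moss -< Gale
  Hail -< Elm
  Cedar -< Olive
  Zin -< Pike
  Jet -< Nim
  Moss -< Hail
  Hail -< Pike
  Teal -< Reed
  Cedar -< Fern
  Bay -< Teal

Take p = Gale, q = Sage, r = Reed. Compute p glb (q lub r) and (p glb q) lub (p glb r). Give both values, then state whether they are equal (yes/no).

Moss; Moss; yes

q lub r = Pike, so p glb (q lub r) = Gale glb Pike = Moss.
p glb q = Cedar and p glb r = Teal, so (p glb q) lub (p glb r) = Cedar lub Teal = Moss.
Equal: yes.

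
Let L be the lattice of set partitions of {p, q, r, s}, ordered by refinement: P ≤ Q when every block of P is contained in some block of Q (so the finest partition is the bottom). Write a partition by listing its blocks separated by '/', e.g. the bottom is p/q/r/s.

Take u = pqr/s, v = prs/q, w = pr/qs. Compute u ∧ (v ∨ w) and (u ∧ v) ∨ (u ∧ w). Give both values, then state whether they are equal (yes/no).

v ∨ w = pqrs, so u ∧ (v ∨ w) = pqr/s ∧ pqrs = pqr/s.
u ∧ v = pr/q/s and u ∧ w = pr/q/s, so (u ∧ v) ∨ (u ∧ w) = pr/q/s ∨ pr/q/s = pr/q/s.
Equal: no.

pqr/s; pr/q/s; no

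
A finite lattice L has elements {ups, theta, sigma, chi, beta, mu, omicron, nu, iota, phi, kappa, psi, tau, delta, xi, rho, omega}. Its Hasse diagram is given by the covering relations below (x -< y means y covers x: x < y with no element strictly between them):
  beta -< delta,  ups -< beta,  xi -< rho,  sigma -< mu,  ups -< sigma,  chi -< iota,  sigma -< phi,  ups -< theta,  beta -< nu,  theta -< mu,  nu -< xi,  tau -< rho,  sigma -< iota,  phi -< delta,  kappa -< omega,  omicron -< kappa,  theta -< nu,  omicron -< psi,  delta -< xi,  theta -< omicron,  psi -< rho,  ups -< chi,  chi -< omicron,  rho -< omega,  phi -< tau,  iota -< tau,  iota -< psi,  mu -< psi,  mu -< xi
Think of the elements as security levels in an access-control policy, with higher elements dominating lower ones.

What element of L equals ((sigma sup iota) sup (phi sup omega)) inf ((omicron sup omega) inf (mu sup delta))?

xi

sigma ∨ iota = iota
phi ∨ omega = omega
iota ∨ omega = omega
omicron ∨ omega = omega
mu ∨ delta = xi
omega ∧ xi = xi
omega ∧ xi = xi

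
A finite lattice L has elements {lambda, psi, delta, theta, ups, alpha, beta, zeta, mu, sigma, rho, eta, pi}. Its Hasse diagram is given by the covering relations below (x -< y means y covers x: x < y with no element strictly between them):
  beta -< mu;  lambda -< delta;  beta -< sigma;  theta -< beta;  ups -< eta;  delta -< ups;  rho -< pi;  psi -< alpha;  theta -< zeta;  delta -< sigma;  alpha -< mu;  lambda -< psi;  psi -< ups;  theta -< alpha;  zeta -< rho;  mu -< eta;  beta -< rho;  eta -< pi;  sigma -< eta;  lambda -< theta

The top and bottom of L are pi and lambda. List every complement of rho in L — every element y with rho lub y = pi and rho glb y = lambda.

delta, psi, ups

Need y with rho ∨ y = pi and rho ∧ y = lambda.
Checking each element gives: delta, psi, ups.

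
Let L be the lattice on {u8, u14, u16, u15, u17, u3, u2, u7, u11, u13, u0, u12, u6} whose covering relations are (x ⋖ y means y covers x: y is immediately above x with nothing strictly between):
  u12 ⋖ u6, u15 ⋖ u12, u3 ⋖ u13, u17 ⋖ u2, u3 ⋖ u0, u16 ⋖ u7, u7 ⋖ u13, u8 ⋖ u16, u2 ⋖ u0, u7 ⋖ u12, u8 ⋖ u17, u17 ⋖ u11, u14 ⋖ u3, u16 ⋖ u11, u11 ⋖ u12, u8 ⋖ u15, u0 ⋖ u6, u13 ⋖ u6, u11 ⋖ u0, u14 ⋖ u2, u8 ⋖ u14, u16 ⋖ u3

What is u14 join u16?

u3

Common upper bounds of {u14, u16}: u0, u13, u3, u6.
The least among these is u3.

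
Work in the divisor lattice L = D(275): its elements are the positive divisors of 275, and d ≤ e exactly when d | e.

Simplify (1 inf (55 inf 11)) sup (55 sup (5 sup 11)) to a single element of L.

55 ∧ 11 = 11
1 ∧ 11 = 1
5 ∨ 11 = 55
55 ∨ 55 = 55
1 ∨ 55 = 55

55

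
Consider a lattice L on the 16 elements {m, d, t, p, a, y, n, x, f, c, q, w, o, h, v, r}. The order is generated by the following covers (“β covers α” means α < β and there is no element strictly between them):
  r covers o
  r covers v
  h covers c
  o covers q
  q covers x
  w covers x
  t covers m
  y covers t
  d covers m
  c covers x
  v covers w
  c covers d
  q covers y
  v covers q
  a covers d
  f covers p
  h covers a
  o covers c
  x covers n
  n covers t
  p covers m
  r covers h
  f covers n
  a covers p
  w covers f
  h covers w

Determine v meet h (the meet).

w

Common lower bounds of {v, h}: f, m, n, p, t, w, x.
The greatest among these is w.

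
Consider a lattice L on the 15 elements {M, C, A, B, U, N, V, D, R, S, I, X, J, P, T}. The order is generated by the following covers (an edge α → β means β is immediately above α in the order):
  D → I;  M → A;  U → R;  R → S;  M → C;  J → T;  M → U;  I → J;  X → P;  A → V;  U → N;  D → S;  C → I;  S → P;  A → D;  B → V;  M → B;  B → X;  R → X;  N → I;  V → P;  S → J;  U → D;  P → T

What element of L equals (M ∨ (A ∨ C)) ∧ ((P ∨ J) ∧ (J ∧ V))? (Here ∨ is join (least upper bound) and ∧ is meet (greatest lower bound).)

A

A ∨ C = I
M ∨ I = I
P ∨ J = T
J ∧ V = A
T ∧ A = A
I ∧ A = A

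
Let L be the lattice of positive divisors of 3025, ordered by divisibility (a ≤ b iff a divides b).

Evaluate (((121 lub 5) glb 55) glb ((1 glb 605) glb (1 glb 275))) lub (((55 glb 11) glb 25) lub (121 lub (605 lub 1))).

605

121 ∨ 5 = 605
605 ∧ 55 = 55
1 ∧ 605 = 1
1 ∧ 275 = 1
1 ∧ 1 = 1
55 ∧ 1 = 1
55 ∧ 11 = 11
11 ∧ 25 = 1
605 ∨ 1 = 605
121 ∨ 605 = 605
1 ∨ 605 = 605
1 ∨ 605 = 605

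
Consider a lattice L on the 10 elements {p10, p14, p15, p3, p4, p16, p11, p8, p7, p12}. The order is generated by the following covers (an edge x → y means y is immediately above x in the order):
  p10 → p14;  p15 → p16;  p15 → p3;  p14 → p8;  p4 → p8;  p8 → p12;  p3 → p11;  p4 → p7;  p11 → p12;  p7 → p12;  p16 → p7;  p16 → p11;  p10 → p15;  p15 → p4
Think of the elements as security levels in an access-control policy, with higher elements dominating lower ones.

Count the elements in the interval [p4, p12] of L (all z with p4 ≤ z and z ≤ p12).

The interval [p4, p12] = {p12, p4, p7, p8}, which has 4 elements.

4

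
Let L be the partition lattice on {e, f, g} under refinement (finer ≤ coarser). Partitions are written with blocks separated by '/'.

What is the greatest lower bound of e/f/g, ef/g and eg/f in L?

The meet (common refinement) of e/f/g, ef/g, eg/f intersects blocks pairwise, giving e/f/g.

e/f/g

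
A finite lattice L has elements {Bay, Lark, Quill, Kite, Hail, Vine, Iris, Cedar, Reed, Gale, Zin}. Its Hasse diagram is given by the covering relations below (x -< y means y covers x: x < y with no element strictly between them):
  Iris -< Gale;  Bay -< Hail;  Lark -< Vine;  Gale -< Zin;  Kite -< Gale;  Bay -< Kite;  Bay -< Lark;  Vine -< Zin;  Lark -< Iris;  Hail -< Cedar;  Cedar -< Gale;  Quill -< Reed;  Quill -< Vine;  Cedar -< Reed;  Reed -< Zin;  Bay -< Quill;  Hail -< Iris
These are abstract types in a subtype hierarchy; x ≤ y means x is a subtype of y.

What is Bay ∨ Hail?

Hail

Common upper bounds of {Bay, Hail}: Cedar, Gale, Hail, Iris, Reed, Zin.
The least among these is Hail.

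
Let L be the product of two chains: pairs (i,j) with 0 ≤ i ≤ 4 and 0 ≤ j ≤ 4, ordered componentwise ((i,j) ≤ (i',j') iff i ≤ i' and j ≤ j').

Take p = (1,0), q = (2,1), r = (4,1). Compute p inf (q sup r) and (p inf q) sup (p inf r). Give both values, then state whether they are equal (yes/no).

(1,0); (1,0); yes

q sup r = (4,1), so p inf (q sup r) = (1,0) inf (4,1) = (1,0).
p inf q = (1,0) and p inf r = (1,0), so (p inf q) sup (p inf r) = (1,0) sup (1,0) = (1,0).
Equal: yes.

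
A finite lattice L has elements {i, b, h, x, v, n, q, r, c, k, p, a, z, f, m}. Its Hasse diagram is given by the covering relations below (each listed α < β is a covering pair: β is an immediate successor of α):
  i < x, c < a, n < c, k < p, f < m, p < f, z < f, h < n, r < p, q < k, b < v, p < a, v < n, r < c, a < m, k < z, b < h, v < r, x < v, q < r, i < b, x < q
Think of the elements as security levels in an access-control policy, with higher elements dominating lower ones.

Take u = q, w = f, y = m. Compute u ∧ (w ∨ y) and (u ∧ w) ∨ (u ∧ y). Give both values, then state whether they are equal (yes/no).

w ∨ y = m, so u ∧ (w ∨ y) = q ∧ m = q.
u ∧ w = q and u ∧ y = q, so (u ∧ w) ∨ (u ∧ y) = q ∨ q = q.
Equal: yes.

q; q; yes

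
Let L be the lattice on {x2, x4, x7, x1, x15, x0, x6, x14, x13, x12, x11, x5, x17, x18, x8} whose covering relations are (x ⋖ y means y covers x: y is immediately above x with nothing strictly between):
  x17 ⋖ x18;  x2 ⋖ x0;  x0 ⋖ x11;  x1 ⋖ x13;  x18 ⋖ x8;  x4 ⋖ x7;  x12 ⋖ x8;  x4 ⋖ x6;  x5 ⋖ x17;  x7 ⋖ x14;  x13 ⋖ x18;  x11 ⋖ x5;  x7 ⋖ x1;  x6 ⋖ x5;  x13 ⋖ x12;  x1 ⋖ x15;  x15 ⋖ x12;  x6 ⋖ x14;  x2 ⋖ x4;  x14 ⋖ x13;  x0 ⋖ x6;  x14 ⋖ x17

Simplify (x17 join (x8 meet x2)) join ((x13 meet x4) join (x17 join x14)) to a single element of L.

x17

x8 ∧ x2 = x2
x17 ∨ x2 = x17
x13 ∧ x4 = x4
x17 ∨ x14 = x17
x4 ∨ x17 = x17
x17 ∨ x17 = x17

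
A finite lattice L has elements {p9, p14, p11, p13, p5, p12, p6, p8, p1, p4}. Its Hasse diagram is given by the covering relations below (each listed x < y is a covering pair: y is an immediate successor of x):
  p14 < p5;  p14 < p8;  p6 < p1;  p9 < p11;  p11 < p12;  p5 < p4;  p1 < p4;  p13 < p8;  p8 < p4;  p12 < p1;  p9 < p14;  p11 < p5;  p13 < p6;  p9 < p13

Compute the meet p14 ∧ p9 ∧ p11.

p9

Common lower bounds of {p14, p9, p11}: p9.
The greatest among these is p9.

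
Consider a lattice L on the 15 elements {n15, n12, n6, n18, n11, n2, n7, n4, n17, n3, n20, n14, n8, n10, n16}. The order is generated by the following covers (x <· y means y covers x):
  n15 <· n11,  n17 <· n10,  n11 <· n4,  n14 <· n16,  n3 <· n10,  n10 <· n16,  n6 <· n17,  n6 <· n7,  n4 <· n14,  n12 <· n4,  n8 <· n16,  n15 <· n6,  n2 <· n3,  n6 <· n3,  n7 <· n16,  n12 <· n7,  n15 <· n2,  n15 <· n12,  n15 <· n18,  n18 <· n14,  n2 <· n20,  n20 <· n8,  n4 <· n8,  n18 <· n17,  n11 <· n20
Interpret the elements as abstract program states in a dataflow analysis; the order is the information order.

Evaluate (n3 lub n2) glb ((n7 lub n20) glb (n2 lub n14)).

n3

n3 ∨ n2 = n3
n7 ∨ n20 = n16
n2 ∨ n14 = n16
n16 ∧ n16 = n16
n3 ∧ n16 = n3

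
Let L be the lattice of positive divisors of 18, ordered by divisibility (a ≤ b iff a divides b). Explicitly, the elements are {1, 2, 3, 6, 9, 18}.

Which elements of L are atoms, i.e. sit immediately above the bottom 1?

2, 3

The atoms are exactly the elements that cover 1: 2, 3.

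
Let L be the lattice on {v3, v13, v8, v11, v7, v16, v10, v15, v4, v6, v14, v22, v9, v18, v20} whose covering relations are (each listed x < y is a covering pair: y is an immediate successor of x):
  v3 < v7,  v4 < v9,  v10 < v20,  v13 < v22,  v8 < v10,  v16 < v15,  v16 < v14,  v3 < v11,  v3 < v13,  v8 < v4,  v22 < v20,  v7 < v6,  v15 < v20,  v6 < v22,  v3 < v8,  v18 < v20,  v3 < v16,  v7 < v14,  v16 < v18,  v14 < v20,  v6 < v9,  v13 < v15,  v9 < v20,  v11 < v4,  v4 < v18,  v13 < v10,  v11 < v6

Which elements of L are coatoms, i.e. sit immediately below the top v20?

v10, v14, v15, v18, v22, v9

The coatoms are exactly the elements covered by v20: v10, v14, v15, v18, v22, v9.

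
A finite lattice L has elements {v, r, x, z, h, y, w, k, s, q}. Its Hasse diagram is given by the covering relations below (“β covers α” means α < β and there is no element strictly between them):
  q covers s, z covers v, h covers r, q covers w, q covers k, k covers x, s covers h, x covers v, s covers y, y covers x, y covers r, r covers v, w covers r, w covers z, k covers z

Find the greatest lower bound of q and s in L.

Common lower bounds of {q, s}: h, r, s, v, x, y.
The greatest among these is s.

s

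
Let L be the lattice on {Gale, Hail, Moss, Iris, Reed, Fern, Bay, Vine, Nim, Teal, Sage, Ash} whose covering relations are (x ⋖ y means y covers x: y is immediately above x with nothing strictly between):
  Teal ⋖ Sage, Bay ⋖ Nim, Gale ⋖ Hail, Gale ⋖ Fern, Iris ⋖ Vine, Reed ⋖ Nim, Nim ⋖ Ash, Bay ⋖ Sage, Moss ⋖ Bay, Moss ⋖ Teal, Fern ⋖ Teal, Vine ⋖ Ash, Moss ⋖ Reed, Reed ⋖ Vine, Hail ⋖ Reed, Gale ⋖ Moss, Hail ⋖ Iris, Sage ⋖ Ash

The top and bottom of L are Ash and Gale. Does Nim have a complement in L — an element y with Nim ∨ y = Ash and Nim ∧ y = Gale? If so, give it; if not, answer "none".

Need y with Nim ∨ y = Ash and Nim ∧ y = Gale.
Checking each element gives: Fern.

Fern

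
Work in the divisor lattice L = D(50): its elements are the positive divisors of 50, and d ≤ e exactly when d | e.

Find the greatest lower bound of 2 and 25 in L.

1

In the divisibility order, the meet is the greatest common divisor: gcd(2, 25) = 1.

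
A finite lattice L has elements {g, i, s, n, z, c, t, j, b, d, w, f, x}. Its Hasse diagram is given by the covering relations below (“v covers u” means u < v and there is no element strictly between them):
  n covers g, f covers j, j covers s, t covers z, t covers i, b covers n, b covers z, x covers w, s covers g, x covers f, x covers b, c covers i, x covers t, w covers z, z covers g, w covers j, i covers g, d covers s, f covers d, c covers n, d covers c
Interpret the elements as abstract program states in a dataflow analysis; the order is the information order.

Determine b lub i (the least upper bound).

Common upper bounds of {b, i}: x.
The least among these is x.

x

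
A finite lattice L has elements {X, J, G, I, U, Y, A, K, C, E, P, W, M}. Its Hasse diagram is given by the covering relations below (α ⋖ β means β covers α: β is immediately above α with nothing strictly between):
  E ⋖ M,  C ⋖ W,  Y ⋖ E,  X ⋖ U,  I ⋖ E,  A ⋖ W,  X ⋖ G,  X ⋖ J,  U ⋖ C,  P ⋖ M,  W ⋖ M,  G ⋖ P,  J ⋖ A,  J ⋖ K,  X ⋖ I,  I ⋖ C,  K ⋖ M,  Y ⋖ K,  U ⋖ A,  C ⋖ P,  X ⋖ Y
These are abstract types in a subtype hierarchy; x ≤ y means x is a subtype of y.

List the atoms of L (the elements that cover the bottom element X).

The atoms are exactly the elements that cover X: G, I, J, U, Y.

G, I, J, U, Y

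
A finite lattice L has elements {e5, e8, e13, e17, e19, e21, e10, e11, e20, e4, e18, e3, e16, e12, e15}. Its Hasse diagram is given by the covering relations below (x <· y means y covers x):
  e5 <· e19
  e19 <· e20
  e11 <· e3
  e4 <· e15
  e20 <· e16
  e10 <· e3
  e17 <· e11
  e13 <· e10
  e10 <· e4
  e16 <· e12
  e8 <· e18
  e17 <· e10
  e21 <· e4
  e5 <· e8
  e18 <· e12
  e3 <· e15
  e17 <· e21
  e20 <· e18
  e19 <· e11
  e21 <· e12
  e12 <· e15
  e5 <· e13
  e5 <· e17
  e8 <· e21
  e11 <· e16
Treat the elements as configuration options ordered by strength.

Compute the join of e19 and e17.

e11

Common upper bounds of {e19, e17}: e11, e12, e15, e16, e3.
The least among these is e11.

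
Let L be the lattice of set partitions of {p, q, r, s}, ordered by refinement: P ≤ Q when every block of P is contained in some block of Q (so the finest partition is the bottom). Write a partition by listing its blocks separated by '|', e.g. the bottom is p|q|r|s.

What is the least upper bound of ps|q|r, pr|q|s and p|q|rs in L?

prs|q

Common upper bounds of {ps|q|r, pr|q|s, p|q|rs}: pqrs, prs|q.
The least among these is prs|q.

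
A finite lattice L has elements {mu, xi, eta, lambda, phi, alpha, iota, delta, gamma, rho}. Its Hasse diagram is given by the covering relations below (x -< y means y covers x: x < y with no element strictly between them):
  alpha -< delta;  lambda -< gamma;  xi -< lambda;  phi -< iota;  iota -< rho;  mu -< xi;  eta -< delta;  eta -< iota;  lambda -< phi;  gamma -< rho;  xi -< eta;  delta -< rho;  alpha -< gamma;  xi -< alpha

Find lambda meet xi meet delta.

Common lower bounds of {lambda, xi, delta}: mu, xi.
The greatest among these is xi.

xi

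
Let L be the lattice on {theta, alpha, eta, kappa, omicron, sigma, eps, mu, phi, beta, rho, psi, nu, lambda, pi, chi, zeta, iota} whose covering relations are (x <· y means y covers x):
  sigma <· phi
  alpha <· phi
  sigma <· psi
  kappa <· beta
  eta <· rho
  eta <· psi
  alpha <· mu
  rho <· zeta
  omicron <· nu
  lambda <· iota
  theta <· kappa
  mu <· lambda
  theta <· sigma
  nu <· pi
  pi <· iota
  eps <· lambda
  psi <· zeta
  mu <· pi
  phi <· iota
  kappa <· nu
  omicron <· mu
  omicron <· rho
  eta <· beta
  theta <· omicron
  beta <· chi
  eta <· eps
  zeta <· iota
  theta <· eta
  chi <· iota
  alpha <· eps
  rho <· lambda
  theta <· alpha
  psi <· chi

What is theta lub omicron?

omicron

Common upper bounds of {theta, omicron}: iota, lambda, mu, nu, omicron, pi, rho, zeta.
The least among these is omicron.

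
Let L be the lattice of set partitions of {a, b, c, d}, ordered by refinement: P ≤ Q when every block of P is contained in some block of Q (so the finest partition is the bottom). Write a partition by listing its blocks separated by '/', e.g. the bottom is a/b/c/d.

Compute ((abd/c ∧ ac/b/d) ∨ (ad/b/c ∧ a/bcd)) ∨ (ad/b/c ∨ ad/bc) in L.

ad/bc

abd/c ∧ ac/b/d = a/b/c/d
ad/b/c ∧ a/bcd = a/b/c/d
a/b/c/d ∨ a/b/c/d = a/b/c/d
ad/b/c ∨ ad/bc = ad/bc
a/b/c/d ∨ ad/bc = ad/bc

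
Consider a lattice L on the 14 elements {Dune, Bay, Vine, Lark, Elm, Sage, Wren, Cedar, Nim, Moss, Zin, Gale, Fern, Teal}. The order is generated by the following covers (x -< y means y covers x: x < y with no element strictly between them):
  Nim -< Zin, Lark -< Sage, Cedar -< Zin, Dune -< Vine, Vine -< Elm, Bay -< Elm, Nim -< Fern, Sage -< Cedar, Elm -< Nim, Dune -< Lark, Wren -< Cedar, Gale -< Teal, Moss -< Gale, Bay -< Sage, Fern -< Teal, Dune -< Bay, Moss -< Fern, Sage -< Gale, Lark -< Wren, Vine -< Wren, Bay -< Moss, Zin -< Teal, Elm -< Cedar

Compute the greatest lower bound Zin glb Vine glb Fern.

Vine

Common lower bounds of {Zin, Vine, Fern}: Dune, Vine.
The greatest among these is Vine.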